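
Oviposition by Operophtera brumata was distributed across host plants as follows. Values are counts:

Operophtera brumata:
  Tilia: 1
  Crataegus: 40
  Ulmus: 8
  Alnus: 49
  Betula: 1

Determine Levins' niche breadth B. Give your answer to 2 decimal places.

Proportions for Operophtera brumata (n=99): 1/99=0.0101, 40/99=0.4040, 8/99=0.0808, 49/99=0.4949, 1/99=0.0101
Σpᵢ² = 0.0101² + 0.4040² + 0.0808² + 0.4949² + 0.0101² = 0.000102 + 0.163216 + 0.006529 + 0.244926 + 0.000102 = 0.414875
B = 1 / 0.414875 = 2.4104

2.41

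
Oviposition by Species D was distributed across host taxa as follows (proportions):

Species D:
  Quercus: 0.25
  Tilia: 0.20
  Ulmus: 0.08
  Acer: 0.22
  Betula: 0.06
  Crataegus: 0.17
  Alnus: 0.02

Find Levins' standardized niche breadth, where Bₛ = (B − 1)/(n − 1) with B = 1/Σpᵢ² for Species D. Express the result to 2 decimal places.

0.71

Σpᵢ² = 0.25² + 0.20² + 0.08² + 0.22² + 0.06² + 0.17² + 0.02² = 0.0625 + 0.0400 + 0.0064 + 0.0484 + 0.0036 + 0.0289 + 0.0004 = 0.1902
B = 1 / 0.1902 = 5.2576
Bₛ = (B − 1)/(n − 1) = (5.2576 − 1)/(7 − 1) = 4.2576/6 = 0.7096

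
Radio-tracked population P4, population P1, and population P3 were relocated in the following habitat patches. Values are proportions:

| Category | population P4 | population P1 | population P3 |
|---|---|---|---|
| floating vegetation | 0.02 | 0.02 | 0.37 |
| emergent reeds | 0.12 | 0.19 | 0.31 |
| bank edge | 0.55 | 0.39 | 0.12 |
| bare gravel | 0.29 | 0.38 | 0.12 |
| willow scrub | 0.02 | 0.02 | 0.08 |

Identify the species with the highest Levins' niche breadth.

population P3

Σp_P4ᵢ² = 0.02² + 0.12² + 0.55² + 0.29² + 0.02² = 0.0004 + 0.0144 + 0.3025 + 0.0841 + 0.0004 = 0.4018
B_P4 = 1 / 0.4018 = 2.4888
Σp_P1ᵢ² = 0.02² + 0.19² + 0.39² + 0.38² + 0.02² = 0.0004 + 0.0361 + 0.1521 + 0.1444 + 0.0004 = 0.3334
B_P1 = 1 / 0.3334 = 2.9994
Σp_P3ᵢ² = 0.37² + 0.31² + 0.12² + 0.12² + 0.08² = 0.1369 + 0.0961 + 0.0144 + 0.0144 + 0.0064 = 0.2682
B_P3 = 1 / 0.2682 = 3.7286
Highest B → broadest niche (most generalist): population P3 (B = 3.73).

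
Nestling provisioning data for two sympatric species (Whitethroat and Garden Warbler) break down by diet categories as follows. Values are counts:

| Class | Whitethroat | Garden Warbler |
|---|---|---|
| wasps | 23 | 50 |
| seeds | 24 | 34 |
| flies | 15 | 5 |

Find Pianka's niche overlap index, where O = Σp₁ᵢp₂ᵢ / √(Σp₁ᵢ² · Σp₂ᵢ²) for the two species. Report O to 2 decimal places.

Proportions for Whitethroat (n=62): 23/62=0.3710, 24/62=0.3871, 15/62=0.2419
Proportions for Garden Warbler (n=89): 50/89=0.5618, 34/89=0.3820, 5/89=0.0562
Σ p₁ᵢp₂ᵢ = 0.208428 + 0.147872 + 0.013595 = 0.369895
Σp_1ᵢ² = 0.3710² + 0.3871² + 0.2419² = 0.137641 + 0.149846 + 0.058516 = 0.346003
Σp_2ᵢ² = 0.5618² + 0.3820² + 0.0562² = 0.315619 + 0.145924 + 0.003158 = 0.464701
O = 0.369895 / √(0.346003 × 0.464701) = 0.369895 / 0.4009837 = 0.9225

0.92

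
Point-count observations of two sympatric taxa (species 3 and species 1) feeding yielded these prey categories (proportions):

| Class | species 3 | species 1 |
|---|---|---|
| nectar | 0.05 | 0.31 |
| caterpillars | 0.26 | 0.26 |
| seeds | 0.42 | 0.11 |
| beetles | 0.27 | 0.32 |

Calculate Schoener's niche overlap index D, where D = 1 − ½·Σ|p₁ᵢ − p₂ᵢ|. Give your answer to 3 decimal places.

0.690

Σ|p₁ᵢ − p₂ᵢ| = 0.26 + 0.00 + 0.31 + 0.05 = 0.62
D = 1 − ½ × 0.62 = 1 − 0.310 = 0.69000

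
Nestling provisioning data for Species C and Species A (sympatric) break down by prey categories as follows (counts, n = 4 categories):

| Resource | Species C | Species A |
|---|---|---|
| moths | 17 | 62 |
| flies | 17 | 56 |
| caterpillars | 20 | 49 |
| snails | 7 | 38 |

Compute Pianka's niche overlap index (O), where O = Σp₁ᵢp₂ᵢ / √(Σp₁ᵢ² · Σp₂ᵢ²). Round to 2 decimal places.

0.98

Proportions for Species C (n=61): 17/61=0.2787, 17/61=0.2787, 20/61=0.3279, 7/61=0.1148
Proportions for Species A (n=205): 62/205=0.3024, 56/205=0.2732, 49/205=0.2390, 38/205=0.1854
Σ p₁ᵢp₂ᵢ = 0.084279 + 0.076141 + 0.078368 + 0.021284 = 0.260072
Σp_1ᵢ² = 0.2787² + 0.2787² + 0.3279² + 0.1148² = 0.077674 + 0.077674 + 0.107518 + 0.013179 = 0.276045
Σp_2ᵢ² = 0.3024² + 0.2732² + 0.2390² + 0.1854² = 0.091446 + 0.074638 + 0.057121 + 0.034373 = 0.257578
O = 0.260072 / √(0.276045 × 0.257578) = 0.260072 / 0.2666517 = 0.9753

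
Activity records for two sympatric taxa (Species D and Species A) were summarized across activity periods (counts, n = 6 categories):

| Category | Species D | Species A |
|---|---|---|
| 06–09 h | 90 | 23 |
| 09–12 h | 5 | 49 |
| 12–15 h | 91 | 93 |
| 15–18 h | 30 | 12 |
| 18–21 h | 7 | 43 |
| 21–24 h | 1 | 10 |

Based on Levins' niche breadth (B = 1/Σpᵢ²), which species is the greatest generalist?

Species A

Proportions for Species D (n=224): 90/224=0.4018, 5/224=0.0223, 91/224=0.4063, 30/224=0.1339, 7/224=0.0313, 1/224=0.0045
Proportions for Species A (n=230): 23/230=0.1000, 49/230=0.2130, 93/230=0.4043, 12/230=0.0522, 43/230=0.1870, 10/230=0.0435
Σp_Dᵢ² = 0.4018² + 0.0223² + 0.4063² + 0.1339² + 0.0313² + 0.0045² = 0.161443 + 0.000497 + 0.165080 + 0.017929 + 0.000980 + 0.000020 = 0.345949
B_D = 1 / 0.345949 = 2.8906
Σp_Aᵢ² = 0.1000² + 0.2130² + 0.4043² + 0.0522² + 0.1870² + 0.0435² = 0.010000 + 0.045369 + 0.163458 + 0.002725 + 0.034969 + 0.001892 = 0.258413
B_A = 1 / 0.258413 = 3.8698
Highest B → broadest niche (most generalist): Species A (B = 3.87).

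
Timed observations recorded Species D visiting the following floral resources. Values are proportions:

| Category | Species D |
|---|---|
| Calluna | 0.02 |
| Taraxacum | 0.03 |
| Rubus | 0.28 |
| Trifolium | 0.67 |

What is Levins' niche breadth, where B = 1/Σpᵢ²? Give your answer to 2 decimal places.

1.89

Σpᵢ² = 0.02² + 0.03² + 0.28² + 0.67² = 0.0004 + 0.0009 + 0.0784 + 0.4489 = 0.5286
B = 1 / 0.5286 = 1.8918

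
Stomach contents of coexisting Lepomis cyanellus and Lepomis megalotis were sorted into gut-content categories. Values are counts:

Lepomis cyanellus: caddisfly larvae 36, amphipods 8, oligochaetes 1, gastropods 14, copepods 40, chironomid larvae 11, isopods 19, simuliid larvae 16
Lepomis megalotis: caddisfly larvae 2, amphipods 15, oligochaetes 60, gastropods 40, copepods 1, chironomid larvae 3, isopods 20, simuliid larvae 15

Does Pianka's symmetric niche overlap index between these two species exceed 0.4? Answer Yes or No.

Proportions for Lepomis cyanellus (n=145): 36/145=0.2483, 8/145=0.0552, 1/145=0.0069, 14/145=0.0966, 40/145=0.2759, 11/145=0.0759, 19/145=0.1310, 16/145=0.1103
Proportions for Lepomis megalotis (n=156): 2/156=0.0128, 15/156=0.0962, 60/156=0.3846, 40/156=0.2564, 1/156=0.0064, 3/156=0.0192, 20/156=0.1282, 15/156=0.0962
Σ p₁ᵢp₂ᵢ = 0.003178 + 0.005310 + 0.002654 + 0.024768 + 0.001766 + 0.001457 + 0.016794 + 0.010611 = 0.066538
Σp_1ᵢ² = 0.2483² + 0.0552² + 0.0069² + 0.0966² + 0.2759² + 0.0759² + 0.1310² + 0.1103² = 0.061653 + 0.003047 + 0.000048 + 0.009332 + 0.076121 + 0.005761 + 0.017161 + 0.012166 = 0.185289
Σp_2ᵢ² = 0.0128² + 0.0962² + 0.3846² + 0.2564² + 0.0064² + 0.0192² + 0.1282² + 0.0962² = 0.000164 + 0.009254 + 0.147917 + 0.065741 + 0.000041 + 0.000369 + 0.016435 + 0.009254 = 0.249175
O = 0.066538 / √(0.185289 × 0.249175) = 0.066538 / 0.2148706 = 0.3097
O = 0.3097 < 0.4 → No.

No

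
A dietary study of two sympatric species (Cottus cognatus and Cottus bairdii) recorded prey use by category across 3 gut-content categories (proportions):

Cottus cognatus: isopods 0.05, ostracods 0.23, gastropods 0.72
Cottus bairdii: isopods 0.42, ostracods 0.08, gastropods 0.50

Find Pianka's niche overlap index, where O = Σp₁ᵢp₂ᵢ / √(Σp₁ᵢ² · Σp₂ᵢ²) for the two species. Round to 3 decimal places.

Σ p₁ᵢp₂ᵢ = 0.0210 + 0.0184 + 0.3600 = 0.3994
Σp_1ᵢ² = 0.05² + 0.23² + 0.72² = 0.0025 + 0.0529 + 0.5184 = 0.5738
Σp_2ᵢ² = 0.42² + 0.08² + 0.50² = 0.1764 + 0.0064 + 0.2500 = 0.4328
O = 0.3994 / √(0.5738 × 0.4328) = 0.3994 / 0.498338 = 0.80146

0.801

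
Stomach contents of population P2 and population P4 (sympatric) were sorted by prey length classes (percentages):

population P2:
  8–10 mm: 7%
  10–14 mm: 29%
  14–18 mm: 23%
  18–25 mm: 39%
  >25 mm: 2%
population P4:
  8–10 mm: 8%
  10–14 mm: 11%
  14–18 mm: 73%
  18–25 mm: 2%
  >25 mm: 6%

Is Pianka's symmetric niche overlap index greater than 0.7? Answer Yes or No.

Convert percentages to proportions (divide by 100).
Σ p₁ᵢp₂ᵢ = 0.0056 + 0.0319 + 0.1679 + 0.0078 + 0.0012 = 0.2144
Σp_1ᵢ² = 0.07² + 0.29² + 0.23² + 0.39² + 0.02² = 0.0049 + 0.0841 + 0.0529 + 0.1521 + 0.0004 = 0.2944
Σp_2ᵢ² = 0.08² + 0.11² + 0.73² + 0.02² + 0.06² = 0.0064 + 0.0121 + 0.5329 + 0.0004 + 0.0036 = 0.5554
O = 0.2144 / √(0.2944 × 0.5554) = 0.2144 / 0.40436 = 0.5302
O = 0.5302 < 0.7 → No.

No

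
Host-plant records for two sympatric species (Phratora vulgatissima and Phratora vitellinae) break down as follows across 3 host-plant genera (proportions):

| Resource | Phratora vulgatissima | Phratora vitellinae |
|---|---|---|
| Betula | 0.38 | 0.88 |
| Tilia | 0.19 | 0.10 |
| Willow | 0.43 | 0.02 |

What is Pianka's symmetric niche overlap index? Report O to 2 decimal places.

Σ p₁ᵢp₂ᵢ = 0.3344 + 0.0190 + 0.0086 = 0.3620
Σp_1ᵢ² = 0.38² + 0.19² + 0.43² = 0.1444 + 0.0361 + 0.1849 = 0.3654
Σp_2ᵢ² = 0.88² + 0.10² + 0.02² = 0.7744 + 0.0100 + 0.0004 = 0.7848
O = 0.3620 / √(0.3654 × 0.7848) = 0.3620 / 0.53551 = 0.6760

0.68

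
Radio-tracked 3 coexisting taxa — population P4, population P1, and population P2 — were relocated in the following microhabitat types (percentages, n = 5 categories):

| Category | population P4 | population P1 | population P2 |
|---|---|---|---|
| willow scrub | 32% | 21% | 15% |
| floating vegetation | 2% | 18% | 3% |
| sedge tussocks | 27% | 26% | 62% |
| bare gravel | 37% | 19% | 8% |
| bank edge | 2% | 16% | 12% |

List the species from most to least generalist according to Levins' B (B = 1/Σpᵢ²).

population P1 > population P4 > population P2

Convert percentages to proportions (divide by 100).
Σp_P4ᵢ² = 0.32² + 0.02² + 0.27² + 0.37² + 0.02² = 0.1024 + 0.0004 + 0.0729 + 0.1369 + 0.0004 = 0.3130
B_P4 = 1 / 0.3130 = 3.1949
Σp_P1ᵢ² = 0.21² + 0.18² + 0.26² + 0.19² + 0.16² = 0.0441 + 0.0324 + 0.0676 + 0.0361 + 0.0256 = 0.2058
B_P1 = 1 / 0.2058 = 4.8591
Σp_P2ᵢ² = 0.15² + 0.03² + 0.62² + 0.08² + 0.12² = 0.0225 + 0.0009 + 0.3844 + 0.0064 + 0.0144 = 0.4286
B_P2 = 1 / 0.4286 = 2.3332
Ranking by B (broadest → narrowest): population P1 (4.86) > population P4 (3.19) > population P2 (2.33)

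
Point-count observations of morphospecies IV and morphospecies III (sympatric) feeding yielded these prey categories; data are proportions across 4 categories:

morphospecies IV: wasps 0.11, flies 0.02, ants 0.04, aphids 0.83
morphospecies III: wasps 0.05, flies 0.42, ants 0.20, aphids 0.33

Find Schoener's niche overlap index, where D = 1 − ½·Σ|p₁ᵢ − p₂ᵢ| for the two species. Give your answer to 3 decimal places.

Σ|p₁ᵢ − p₂ᵢ| = 0.06 + 0.40 + 0.16 + 0.50 = 1.12
D = 1 − ½ × 1.12 = 1 − 0.560 = 0.44000

0.440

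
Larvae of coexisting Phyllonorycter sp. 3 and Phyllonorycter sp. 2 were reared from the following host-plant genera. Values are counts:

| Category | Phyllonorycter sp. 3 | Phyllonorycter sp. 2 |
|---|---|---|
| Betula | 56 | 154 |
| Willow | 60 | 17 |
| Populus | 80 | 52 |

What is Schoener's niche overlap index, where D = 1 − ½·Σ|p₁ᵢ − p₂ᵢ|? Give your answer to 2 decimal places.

Proportions for Phyllonorycter sp. 3 (n=196): 56/196=0.2857, 60/196=0.3061, 80/196=0.4082
Proportions for Phyllonorycter sp. 2 (n=223): 154/223=0.6906, 17/223=0.0762, 52/223=0.2332
Σ|p₁ᵢ − p₂ᵢ| = 0.4049 + 0.2299 + 0.1750 = 0.8098
D = 1 − ½ × 0.8098 = 1 − 0.40490 = 0.59510

0.60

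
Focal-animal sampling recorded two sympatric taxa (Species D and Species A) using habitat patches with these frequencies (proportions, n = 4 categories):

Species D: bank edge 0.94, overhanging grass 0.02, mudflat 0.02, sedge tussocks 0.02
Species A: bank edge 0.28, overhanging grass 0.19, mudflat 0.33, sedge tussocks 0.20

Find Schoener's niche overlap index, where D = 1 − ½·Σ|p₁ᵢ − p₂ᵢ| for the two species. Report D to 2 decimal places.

0.34

Σ|p₁ᵢ − p₂ᵢ| = 0.66 + 0.17 + 0.31 + 0.18 = 1.32
D = 1 − ½ × 1.32 = 1 − 0.660 = 0.3400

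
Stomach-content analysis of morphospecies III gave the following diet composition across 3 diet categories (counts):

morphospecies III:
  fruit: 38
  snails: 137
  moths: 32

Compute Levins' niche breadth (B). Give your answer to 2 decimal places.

Proportions for morphospecies III (n=207): 38/207=0.1836, 137/207=0.6618, 32/207=0.1546
Σpᵢ² = 0.1836² + 0.6618² + 0.1546² = 0.033709 + 0.437979 + 0.023901 = 0.495589
B = 1 / 0.495589 = 2.0178

2.02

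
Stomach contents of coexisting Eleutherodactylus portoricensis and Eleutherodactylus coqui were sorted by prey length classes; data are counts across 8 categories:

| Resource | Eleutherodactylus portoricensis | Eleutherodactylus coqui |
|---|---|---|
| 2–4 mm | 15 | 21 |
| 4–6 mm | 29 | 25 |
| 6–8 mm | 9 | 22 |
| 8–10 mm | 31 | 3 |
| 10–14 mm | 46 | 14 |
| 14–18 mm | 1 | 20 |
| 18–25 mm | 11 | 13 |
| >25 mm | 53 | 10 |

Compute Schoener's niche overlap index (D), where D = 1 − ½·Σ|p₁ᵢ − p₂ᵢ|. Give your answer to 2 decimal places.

0.54

Proportions for Eleutherodactylus portoricensis (n=195): 15/195=0.0769, 29/195=0.1487, 9/195=0.0462, 31/195=0.1590, 46/195=0.2359, 1/195=0.0051, 11/195=0.0564, 53/195=0.2718
Proportions for Eleutherodactylus coqui (n=128): 21/128=0.1641, 25/128=0.1953, 22/128=0.1719, 3/128=0.0234, 14/128=0.1094, 20/128=0.1563, 13/128=0.1016, 10/128=0.0781
Σ|p₁ᵢ − p₂ᵢ| = 0.0872 + 0.0466 + 0.1257 + 0.1356 + 0.1265 + 0.1512 + 0.0452 + 0.1937 = 0.9117
D = 1 − ½ × 0.9117 = 1 − 0.45585 = 0.54415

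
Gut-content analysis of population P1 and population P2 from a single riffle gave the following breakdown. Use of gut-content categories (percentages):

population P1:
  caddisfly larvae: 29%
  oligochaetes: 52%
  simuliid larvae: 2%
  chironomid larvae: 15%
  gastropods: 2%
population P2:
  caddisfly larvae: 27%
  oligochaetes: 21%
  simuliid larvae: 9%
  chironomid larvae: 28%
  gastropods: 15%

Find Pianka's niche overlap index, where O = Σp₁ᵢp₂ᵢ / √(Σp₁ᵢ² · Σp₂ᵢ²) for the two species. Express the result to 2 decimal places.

Convert percentages to proportions (divide by 100).
Σ p₁ᵢp₂ᵢ = 0.0783 + 0.1092 + 0.0018 + 0.0420 + 0.0030 = 0.2343
Σp_1ᵢ² = 0.29² + 0.52² + 0.02² + 0.15² + 0.02² = 0.0841 + 0.2704 + 0.0004 + 0.0225 + 0.0004 = 0.3778
Σp_2ᵢ² = 0.27² + 0.21² + 0.09² + 0.28² + 0.15² = 0.0729 + 0.0441 + 0.0081 + 0.0784 + 0.0225 = 0.2260
O = 0.2343 / √(0.3778 × 0.2260) = 0.2343 / 0.29220 = 0.8018

0.80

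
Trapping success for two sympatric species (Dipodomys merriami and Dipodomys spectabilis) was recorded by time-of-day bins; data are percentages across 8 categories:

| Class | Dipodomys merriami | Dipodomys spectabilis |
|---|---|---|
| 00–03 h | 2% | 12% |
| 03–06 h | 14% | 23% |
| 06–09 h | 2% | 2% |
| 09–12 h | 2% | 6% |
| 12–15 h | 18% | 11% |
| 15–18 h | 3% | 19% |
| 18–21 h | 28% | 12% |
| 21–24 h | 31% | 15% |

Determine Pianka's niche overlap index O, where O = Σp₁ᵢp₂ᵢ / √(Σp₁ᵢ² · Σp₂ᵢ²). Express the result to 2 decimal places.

0.75

Convert percentages to proportions (divide by 100).
Σ p₁ᵢp₂ᵢ = 0.0024 + 0.0322 + 0.0004 + 0.0012 + 0.0198 + 0.0057 + 0.0336 + 0.0465 = 0.1418
Σp_1ᵢ² = 0.02² + 0.14² + 0.02² + 0.02² + 0.18² + 0.03² + 0.28² + 0.31² = 0.0004 + 0.0196 + 0.0004 + 0.0004 + 0.0324 + 0.0009 + 0.0784 + 0.0961 = 0.2286
Σp_2ᵢ² = 0.12² + 0.23² + 0.02² + 0.06² + 0.11² + 0.19² + 0.12² + 0.15² = 0.0144 + 0.0529 + 0.0004 + 0.0036 + 0.0121 + 0.0361 + 0.0144 + 0.0225 = 0.1564
O = 0.1418 / √(0.2286 × 0.1564) = 0.1418 / 0.18908 = 0.7499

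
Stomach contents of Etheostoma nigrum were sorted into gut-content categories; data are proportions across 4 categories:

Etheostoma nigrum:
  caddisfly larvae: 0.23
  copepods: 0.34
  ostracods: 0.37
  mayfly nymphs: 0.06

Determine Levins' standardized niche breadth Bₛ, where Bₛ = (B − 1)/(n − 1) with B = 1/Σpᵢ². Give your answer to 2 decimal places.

Σpᵢ² = 0.23² + 0.34² + 0.37² + 0.06² = 0.0529 + 0.1156 + 0.1369 + 0.0036 = 0.3090
B = 1 / 0.3090 = 3.2362
Bₛ = (B − 1)/(n − 1) = (3.2362 − 1)/(4 − 1) = 2.2362/3 = 0.7454

0.75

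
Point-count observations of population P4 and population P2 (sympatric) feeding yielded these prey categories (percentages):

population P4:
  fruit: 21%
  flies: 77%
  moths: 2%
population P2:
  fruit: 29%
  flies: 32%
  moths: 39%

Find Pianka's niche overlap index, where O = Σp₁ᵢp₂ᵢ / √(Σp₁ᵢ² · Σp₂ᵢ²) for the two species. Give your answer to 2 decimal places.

Convert percentages to proportions (divide by 100).
Σ p₁ᵢp₂ᵢ = 0.0609 + 0.2464 + 0.0078 = 0.3151
Σp_1ᵢ² = 0.21² + 0.77² + 0.02² = 0.0441 + 0.5929 + 0.0004 = 0.6374
Σp_2ᵢ² = 0.29² + 0.32² + 0.39² = 0.0841 + 0.1024 + 0.1521 = 0.3386
O = 0.3151 / √(0.6374 × 0.3386) = 0.3151 / 0.46457 = 0.6783

0.68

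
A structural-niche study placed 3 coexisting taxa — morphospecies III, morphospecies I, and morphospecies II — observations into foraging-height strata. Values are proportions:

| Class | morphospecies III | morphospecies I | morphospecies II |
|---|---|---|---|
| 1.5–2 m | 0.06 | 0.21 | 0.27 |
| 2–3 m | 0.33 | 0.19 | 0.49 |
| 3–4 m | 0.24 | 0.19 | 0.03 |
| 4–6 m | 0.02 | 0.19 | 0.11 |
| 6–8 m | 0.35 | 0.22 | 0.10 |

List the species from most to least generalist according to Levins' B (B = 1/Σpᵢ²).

Σp_IIIᵢ² = 0.06² + 0.33² + 0.24² + 0.02² + 0.35² = 0.0036 + 0.1089 + 0.0576 + 0.0004 + 0.1225 = 0.2930
B_III = 1 / 0.2930 = 3.4130
Σp_Iᵢ² = 0.21² + 0.19² + 0.19² + 0.19² + 0.22² = 0.0441 + 0.0361 + 0.0361 + 0.0361 + 0.0484 = 0.2008
B_I = 1 / 0.2008 = 4.9801
Σp_IIᵢ² = 0.27² + 0.49² + 0.03² + 0.11² + 0.10² = 0.0729 + 0.2401 + 0.0009 + 0.0121 + 0.0100 = 0.3360
B_II = 1 / 0.3360 = 2.9762
Ranking by B (broadest → narrowest): morphospecies I (4.98) > morphospecies III (3.41) > morphospecies II (2.98)

morphospecies I > morphospecies III > morphospecies II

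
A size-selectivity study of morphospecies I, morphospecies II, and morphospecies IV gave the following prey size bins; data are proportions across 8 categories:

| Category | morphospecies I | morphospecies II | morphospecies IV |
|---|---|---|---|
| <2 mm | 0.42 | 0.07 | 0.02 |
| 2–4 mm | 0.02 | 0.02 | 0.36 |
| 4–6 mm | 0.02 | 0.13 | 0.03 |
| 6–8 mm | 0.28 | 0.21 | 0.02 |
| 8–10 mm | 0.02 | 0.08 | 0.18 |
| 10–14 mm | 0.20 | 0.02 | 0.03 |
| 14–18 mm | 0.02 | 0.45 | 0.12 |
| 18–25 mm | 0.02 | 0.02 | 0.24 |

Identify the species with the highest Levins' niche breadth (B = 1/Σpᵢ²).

morphospecies IV

Σp_Iᵢ² = 0.42² + 0.02² + 0.02² + 0.28² + 0.02² + 0.20² + 0.02² + 0.02² = 0.1764 + 0.0004 + 0.0004 + 0.0784 + 0.0004 + 0.0400 + 0.0004 + 0.0004 = 0.2968
B_I = 1 / 0.2968 = 3.3693
Σp_IIᵢ² = 0.07² + 0.02² + 0.13² + 0.21² + 0.08² + 0.02² + 0.45² + 0.02² = 0.0049 + 0.0004 + 0.0169 + 0.0441 + 0.0064 + 0.0004 + 0.2025 + 0.0004 = 0.2760
B_II = 1 / 0.2760 = 3.6232
Σp_IVᵢ² = 0.02² + 0.36² + 0.03² + 0.02² + 0.18² + 0.03² + 0.12² + 0.24² = 0.0004 + 0.1296 + 0.0009 + 0.0004 + 0.0324 + 0.0009 + 0.0144 + 0.0576 = 0.2366
B_IV = 1 / 0.2366 = 4.2265
Highest B → broadest niche (most generalist): morphospecies IV (B = 4.23).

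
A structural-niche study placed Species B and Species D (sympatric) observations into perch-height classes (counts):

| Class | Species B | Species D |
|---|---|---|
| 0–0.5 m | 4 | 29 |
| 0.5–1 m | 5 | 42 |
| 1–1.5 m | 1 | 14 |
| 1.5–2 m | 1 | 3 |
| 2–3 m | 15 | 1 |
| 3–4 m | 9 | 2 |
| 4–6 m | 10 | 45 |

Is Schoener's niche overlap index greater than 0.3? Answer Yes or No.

Proportions for Species B (n=45): 4/45=0.0889, 5/45=0.1111, 1/45=0.0222, 1/45=0.0222, 15/45=0.3333, 9/45=0.2000, 10/45=0.2222
Proportions for Species D (n=136): 29/136=0.2132, 42/136=0.3088, 14/136=0.1029, 3/136=0.0221, 1/136=0.0074, 2/136=0.0147, 45/136=0.3309
Σ|p₁ᵢ − p₂ᵢ| = 0.1243 + 0.1977 + 0.0807 + 0.0001 + 0.3259 + 0.1853 + 0.1087 = 1.0227
D = 1 − ½ × 1.0227 = 1 − 0.51135 = 0.48865
D = 0.48865 > 0.3 → Yes.

Yes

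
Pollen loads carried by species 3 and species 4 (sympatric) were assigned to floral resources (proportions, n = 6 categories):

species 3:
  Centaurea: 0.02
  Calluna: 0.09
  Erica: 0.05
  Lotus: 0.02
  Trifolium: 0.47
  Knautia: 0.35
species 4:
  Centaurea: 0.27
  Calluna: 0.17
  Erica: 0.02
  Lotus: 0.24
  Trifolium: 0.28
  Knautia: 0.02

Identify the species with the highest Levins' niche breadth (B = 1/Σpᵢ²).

species 4

Σp_3ᵢ² = 0.02² + 0.09² + 0.05² + 0.02² + 0.47² + 0.35² = 0.0004 + 0.0081 + 0.0025 + 0.0004 + 0.2209 + 0.1225 = 0.3548
B_3 = 1 / 0.3548 = 2.8185
Σp_4ᵢ² = 0.27² + 0.17² + 0.02² + 0.24² + 0.28² + 0.02² = 0.0729 + 0.0289 + 0.0004 + 0.0576 + 0.0784 + 0.0004 = 0.2386
B_4 = 1 / 0.2386 = 4.1911
Highest B → broadest niche (most generalist): species 4 (B = 4.19).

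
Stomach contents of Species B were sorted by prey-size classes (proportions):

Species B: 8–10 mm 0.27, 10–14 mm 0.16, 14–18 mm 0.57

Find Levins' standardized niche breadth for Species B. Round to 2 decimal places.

Σpᵢ² = 0.27² + 0.16² + 0.57² = 0.0729 + 0.0256 + 0.3249 = 0.4234
B = 1 / 0.4234 = 2.3618
Bₛ = (B − 1)/(n − 1) = (2.3618 − 1)/(3 − 1) = 1.3618/2 = 0.6809

0.68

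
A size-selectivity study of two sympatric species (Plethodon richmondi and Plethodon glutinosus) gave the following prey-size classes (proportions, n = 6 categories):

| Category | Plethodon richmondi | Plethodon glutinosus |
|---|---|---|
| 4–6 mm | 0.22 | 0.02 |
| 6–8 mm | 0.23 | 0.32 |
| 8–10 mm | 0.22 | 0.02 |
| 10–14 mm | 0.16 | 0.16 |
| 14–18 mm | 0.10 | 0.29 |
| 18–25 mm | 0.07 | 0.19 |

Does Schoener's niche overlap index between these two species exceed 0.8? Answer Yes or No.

No

Σ|p₁ᵢ − p₂ᵢ| = 0.20 + 0.09 + 0.20 + 0.00 + 0.19 + 0.12 = 0.80
D = 1 − ½ × 0.80 = 1 − 0.400 = 0.6000
D = 0.6000 < 0.8 → No.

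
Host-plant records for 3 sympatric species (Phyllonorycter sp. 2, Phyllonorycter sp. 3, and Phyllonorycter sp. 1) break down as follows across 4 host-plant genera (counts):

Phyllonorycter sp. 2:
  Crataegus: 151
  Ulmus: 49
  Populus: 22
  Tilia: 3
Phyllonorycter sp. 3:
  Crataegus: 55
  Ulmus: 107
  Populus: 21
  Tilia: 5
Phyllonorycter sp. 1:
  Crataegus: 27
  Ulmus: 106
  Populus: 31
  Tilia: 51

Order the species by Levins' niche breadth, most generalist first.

Phyllonorycter sp. 1 > Phyllonorycter sp. 3 > Phyllonorycter sp. 2

Proportions for Phyllonorycter sp. 2 (n=225): 151/225=0.6711, 49/225=0.2178, 22/225=0.0978, 3/225=0.0133
Proportions for Phyllonorycter sp. 3 (n=188): 55/188=0.2926, 107/188=0.5691, 21/188=0.1117, 5/188=0.0266
Proportions for Phyllonorycter sp. 1 (n=215): 27/215=0.1256, 106/215=0.4930, 31/215=0.1442, 51/215=0.2372
Σp_2ᵢ² = 0.6711² + 0.2178² + 0.0978² + 0.0133² = 0.450375 + 0.047437 + 0.009565 + 0.000177 = 0.507554
B_2 = 1 / 0.507554 = 1.9702
Σp_3ᵢ² = 0.2926² + 0.5691² + 0.1117² + 0.0266² = 0.085615 + 0.323875 + 0.012477 + 0.000708 = 0.422675
B_3 = 1 / 0.422675 = 2.3659
Σp_1ᵢ² = 0.1256² + 0.4930² + 0.1442² + 0.2372² = 0.015775 + 0.243049 + 0.020794 + 0.056264 = 0.335882
B_1 = 1 / 0.335882 = 2.9772
Ranking by B (broadest → narrowest): Phyllonorycter sp. 1 (2.98) > Phyllonorycter sp. 3 (2.37) > Phyllonorycter sp. 2 (1.97)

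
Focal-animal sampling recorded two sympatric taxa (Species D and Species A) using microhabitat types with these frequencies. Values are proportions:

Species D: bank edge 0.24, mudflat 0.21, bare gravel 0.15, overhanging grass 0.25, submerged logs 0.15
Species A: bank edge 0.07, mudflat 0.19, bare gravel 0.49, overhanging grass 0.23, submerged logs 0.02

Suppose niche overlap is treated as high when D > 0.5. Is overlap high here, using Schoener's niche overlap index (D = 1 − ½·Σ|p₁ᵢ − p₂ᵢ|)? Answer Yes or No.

Yes

Σ|p₁ᵢ − p₂ᵢ| = 0.17 + 0.02 + 0.34 + 0.02 + 0.13 = 0.68
D = 1 − ½ × 0.68 = 1 − 0.340 = 0.6600
D = 0.6600 > 0.5 → Yes.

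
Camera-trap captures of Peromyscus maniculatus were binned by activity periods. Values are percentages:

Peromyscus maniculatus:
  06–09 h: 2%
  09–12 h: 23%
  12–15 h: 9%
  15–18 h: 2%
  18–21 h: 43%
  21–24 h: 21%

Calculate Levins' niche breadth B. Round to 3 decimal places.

Convert percentages to proportions (divide by 100).
Σpᵢ² = 0.02² + 0.23² + 0.09² + 0.02² + 0.43² + 0.21² = 0.0004 + 0.0529 + 0.0081 + 0.0004 + 0.1849 + 0.0441 = 0.2908
B = 1 / 0.2908 = 3.43879

3.439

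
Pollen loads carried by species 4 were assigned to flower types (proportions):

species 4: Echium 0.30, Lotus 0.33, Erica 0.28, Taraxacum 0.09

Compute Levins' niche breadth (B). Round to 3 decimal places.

Σpᵢ² = 0.30² + 0.33² + 0.28² + 0.09² = 0.0900 + 0.1089 + 0.0784 + 0.0081 = 0.2854
B = 1 / 0.2854 = 3.50385

3.504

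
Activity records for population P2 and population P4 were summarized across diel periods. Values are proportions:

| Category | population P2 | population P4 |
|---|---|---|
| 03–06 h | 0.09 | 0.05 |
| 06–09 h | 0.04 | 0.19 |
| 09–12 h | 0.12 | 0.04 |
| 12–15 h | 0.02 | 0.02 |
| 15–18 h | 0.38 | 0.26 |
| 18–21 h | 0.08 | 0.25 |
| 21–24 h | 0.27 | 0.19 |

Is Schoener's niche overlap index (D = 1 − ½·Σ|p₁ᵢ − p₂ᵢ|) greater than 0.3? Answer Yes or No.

Yes

Σ|p₁ᵢ − p₂ᵢ| = 0.04 + 0.15 + 0.08 + 0.00 + 0.12 + 0.17 + 0.08 = 0.64
D = 1 − ½ × 0.64 = 1 − 0.320 = 0.6800
D = 0.6800 > 0.3 → Yes.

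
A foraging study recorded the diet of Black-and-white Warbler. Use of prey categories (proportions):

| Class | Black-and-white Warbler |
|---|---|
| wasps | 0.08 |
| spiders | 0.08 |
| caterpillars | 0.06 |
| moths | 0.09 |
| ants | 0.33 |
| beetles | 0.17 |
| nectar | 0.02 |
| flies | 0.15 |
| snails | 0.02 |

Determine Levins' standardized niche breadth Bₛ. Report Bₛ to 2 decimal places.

Σpᵢ² = 0.08² + 0.08² + 0.06² + 0.09² + 0.33² + 0.17² + 0.02² + 0.15² + 0.02² = 0.0064 + 0.0064 + 0.0036 + 0.0081 + 0.1089 + 0.0289 + 0.0004 + 0.0225 + 0.0004 = 0.1856
B = 1 / 0.1856 = 5.3879
Bₛ = (B − 1)/(n − 1) = (5.3879 − 1)/(9 − 1) = 4.3879/8 = 0.5485

0.55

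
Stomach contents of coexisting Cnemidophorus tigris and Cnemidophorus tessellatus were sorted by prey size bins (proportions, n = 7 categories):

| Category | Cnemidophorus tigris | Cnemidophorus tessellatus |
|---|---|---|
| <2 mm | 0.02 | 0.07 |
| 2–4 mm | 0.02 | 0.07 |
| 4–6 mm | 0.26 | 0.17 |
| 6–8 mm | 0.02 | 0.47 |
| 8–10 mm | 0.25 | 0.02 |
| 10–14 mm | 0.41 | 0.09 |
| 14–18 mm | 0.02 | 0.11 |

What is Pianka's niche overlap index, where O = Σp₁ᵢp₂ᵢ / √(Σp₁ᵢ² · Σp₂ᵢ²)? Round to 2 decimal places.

Σ p₁ᵢp₂ᵢ = 0.0014 + 0.0014 + 0.0442 + 0.0094 + 0.0050 + 0.0369 + 0.0022 = 0.1005
Σp_1ᵢ² = 0.02² + 0.02² + 0.26² + 0.02² + 0.25² + 0.41² + 0.02² = 0.0004 + 0.0004 + 0.0676 + 0.0004 + 0.0625 + 0.1681 + 0.0004 = 0.2998
Σp_2ᵢ² = 0.07² + 0.07² + 0.17² + 0.47² + 0.02² + 0.09² + 0.11² = 0.0049 + 0.0049 + 0.0289 + 0.2209 + 0.0004 + 0.0081 + 0.0121 = 0.2802
O = 0.1005 / √(0.2998 × 0.2802) = 0.1005 / 0.28983 = 0.3468

0.35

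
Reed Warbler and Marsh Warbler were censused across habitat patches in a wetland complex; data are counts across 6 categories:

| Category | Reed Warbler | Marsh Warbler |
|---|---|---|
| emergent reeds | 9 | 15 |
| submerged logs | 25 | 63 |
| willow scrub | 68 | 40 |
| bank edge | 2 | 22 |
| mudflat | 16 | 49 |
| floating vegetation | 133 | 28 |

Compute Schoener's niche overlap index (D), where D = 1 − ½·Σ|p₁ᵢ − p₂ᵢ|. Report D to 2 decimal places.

Proportions for Reed Warbler (n=253): 9/253=0.0356, 25/253=0.0988, 68/253=0.2688, 2/253=0.0079, 16/253=0.0632, 133/253=0.5257
Proportions for Marsh Warbler (n=217): 15/217=0.0691, 63/217=0.2903, 40/217=0.1843, 22/217=0.1014, 49/217=0.2258, 28/217=0.1290
Σ|p₁ᵢ − p₂ᵢ| = 0.0335 + 0.1915 + 0.0845 + 0.0935 + 0.1626 + 0.3967 = 0.9623
D = 1 − ½ × 0.9623 = 1 − 0.48115 = 0.51885

0.52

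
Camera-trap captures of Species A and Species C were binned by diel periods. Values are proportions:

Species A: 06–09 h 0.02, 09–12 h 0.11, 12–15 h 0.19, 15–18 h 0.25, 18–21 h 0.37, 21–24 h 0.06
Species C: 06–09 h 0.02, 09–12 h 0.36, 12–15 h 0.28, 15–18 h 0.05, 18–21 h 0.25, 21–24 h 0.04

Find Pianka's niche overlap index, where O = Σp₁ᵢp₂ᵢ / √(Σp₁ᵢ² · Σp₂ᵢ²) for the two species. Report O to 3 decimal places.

Σ p₁ᵢp₂ᵢ = 0.0004 + 0.0396 + 0.0532 + 0.0125 + 0.0925 + 0.0024 = 0.2006
Σp_1ᵢ² = 0.02² + 0.11² + 0.19² + 0.25² + 0.37² + 0.06² = 0.0004 + 0.0121 + 0.0361 + 0.0625 + 0.1369 + 0.0036 = 0.2516
Σp_2ᵢ² = 0.02² + 0.36² + 0.28² + 0.05² + 0.25² + 0.04² = 0.0004 + 0.1296 + 0.0784 + 0.0025 + 0.0625 + 0.0016 = 0.2750
O = 0.2006 / √(0.2516 × 0.2750) = 0.2006 / 0.263040 = 0.76262

0.763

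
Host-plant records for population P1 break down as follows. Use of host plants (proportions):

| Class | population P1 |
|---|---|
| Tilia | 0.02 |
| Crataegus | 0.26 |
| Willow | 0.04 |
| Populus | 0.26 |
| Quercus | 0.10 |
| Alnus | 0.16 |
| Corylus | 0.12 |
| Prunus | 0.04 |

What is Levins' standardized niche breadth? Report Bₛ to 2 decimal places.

0.61

Σpᵢ² = 0.02² + 0.26² + 0.04² + 0.26² + 0.10² + 0.16² + 0.12² + 0.04² = 0.0004 + 0.0676 + 0.0016 + 0.0676 + 0.0100 + 0.0256 + 0.0144 + 0.0016 = 0.1888
B = 1 / 0.1888 = 5.2966
Bₛ = (B − 1)/(n − 1) = (5.2966 − 1)/(8 − 1) = 4.2966/7 = 0.6138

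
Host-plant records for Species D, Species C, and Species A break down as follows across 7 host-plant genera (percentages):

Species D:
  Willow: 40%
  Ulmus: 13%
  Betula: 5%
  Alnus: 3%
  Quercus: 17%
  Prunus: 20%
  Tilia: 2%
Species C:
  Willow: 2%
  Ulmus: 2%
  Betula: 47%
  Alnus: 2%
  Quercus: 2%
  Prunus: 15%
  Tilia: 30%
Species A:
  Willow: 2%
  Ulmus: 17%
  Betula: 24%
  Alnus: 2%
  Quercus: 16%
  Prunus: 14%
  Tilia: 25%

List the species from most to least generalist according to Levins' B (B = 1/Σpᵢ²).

Convert percentages to proportions (divide by 100).
Σp_Dᵢ² = 0.40² + 0.13² + 0.05² + 0.03² + 0.17² + 0.20² + 0.02² = 0.1600 + 0.0169 + 0.0025 + 0.0009 + 0.0289 + 0.0400 + 0.0004 = 0.2496
B_D = 1 / 0.2496 = 4.0064
Σp_Cᵢ² = 0.02² + 0.02² + 0.47² + 0.02² + 0.02² + 0.15² + 0.30² = 0.0004 + 0.0004 + 0.2209 + 0.0004 + 0.0004 + 0.0225 + 0.0900 = 0.3350
B_C = 1 / 0.3350 = 2.9851
Σp_Aᵢ² = 0.02² + 0.17² + 0.24² + 0.02² + 0.16² + 0.14² + 0.25² = 0.0004 + 0.0289 + 0.0576 + 0.0004 + 0.0256 + 0.0196 + 0.0625 = 0.1950
B_A = 1 / 0.1950 = 5.1282
Ranking by B (broadest → narrowest): Species A (5.13) > Species D (4.01) > Species C (2.99)

Species A > Species D > Species C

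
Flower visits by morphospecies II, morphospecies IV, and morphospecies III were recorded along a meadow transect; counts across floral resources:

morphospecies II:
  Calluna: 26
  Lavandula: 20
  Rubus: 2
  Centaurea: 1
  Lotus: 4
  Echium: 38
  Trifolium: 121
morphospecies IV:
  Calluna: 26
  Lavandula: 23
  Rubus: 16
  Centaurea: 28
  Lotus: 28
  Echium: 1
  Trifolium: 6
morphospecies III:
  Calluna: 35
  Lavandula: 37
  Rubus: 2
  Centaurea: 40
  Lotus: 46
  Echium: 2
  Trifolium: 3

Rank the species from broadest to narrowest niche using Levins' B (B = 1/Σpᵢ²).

Proportions for morphospecies II (n=212): 26/212=0.1226, 20/212=0.0943, 2/212=0.0094, 1/212=0.0047, 4/212=0.0189, 38/212=0.1792, 121/212=0.5708
Proportions for morphospecies IV (n=128): 26/128=0.2031, 23/128=0.1797, 16/128=0.1250, 28/128=0.2188, 28/128=0.2188, 1/128=0.0078, 6/128=0.0469
Proportions for morphospecies III (n=165): 35/165=0.2121, 37/165=0.2242, 2/165=0.0121, 40/165=0.2424, 46/165=0.2788, 2/165=0.0121, 3/165=0.0182
Σp_IIᵢ² = 0.1226² + 0.0943² + 0.0094² + 0.0047² + 0.0189² + 0.1792² + 0.5708² = 0.015031 + 0.008892 + 0.000088 + 0.000022 + 0.000357 + 0.032113 + 0.325813 = 0.382316
B_II = 1 / 0.382316 = 2.6156
Σp_IVᵢ² = 0.2031² + 0.1797² + 0.1250² + 0.2188² + 0.2188² + 0.0078² + 0.0469² = 0.041250 + 0.032292 + 0.015625 + 0.047873 + 0.047873 + 0.000061 + 0.002200 = 0.187174
B_IV = 1 / 0.187174 = 5.3426
Σp_IIIᵢ² = 0.2121² + 0.2242² + 0.0121² + 0.2424² + 0.2788² + 0.0121² + 0.0182² = 0.044986 + 0.050266 + 0.000146 + 0.058758 + 0.077729 + 0.000146 + 0.000331 = 0.232362
B_III = 1 / 0.232362 = 4.3036
Ranking by B (broadest → narrowest): morphospecies IV (5.34) > morphospecies III (4.30) > morphospecies II (2.62)

morphospecies IV > morphospecies III > morphospecies II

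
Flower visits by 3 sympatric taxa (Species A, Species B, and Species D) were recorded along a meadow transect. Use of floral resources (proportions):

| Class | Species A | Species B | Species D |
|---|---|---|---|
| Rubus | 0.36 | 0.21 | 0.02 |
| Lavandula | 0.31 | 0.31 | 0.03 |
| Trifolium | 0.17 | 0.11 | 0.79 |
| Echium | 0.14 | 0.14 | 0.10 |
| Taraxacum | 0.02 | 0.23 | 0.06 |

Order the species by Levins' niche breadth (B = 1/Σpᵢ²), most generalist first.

Σp_Aᵢ² = 0.36² + 0.31² + 0.17² + 0.14² + 0.02² = 0.1296 + 0.0961 + 0.0289 + 0.0196 + 0.0004 = 0.2746
B_A = 1 / 0.2746 = 3.6417
Σp_Bᵢ² = 0.21² + 0.31² + 0.11² + 0.14² + 0.23² = 0.0441 + 0.0961 + 0.0121 + 0.0196 + 0.0529 = 0.2248
B_B = 1 / 0.2248 = 4.4484
Σp_Dᵢ² = 0.02² + 0.03² + 0.79² + 0.10² + 0.06² = 0.0004 + 0.0009 + 0.6241 + 0.0100 + 0.0036 = 0.6390
B_D = 1 / 0.6390 = 1.5649
Ranking by B (broadest → narrowest): Species B (4.45) > Species A (3.64) > Species D (1.56)

Species B > Species A > Species D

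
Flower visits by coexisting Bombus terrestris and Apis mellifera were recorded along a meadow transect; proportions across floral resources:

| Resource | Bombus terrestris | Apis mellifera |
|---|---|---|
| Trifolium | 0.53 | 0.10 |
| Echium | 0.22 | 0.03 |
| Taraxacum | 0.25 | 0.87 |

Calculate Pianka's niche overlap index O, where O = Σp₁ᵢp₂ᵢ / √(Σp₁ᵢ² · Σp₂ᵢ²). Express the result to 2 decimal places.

0.51

Σ p₁ᵢp₂ᵢ = 0.0530 + 0.0066 + 0.2175 = 0.2771
Σp_1ᵢ² = 0.53² + 0.22² + 0.25² = 0.2809 + 0.0484 + 0.0625 = 0.3918
Σp_2ᵢ² = 0.10² + 0.03² + 0.87² = 0.0100 + 0.0009 + 0.7569 = 0.7678
O = 0.2771 / √(0.3918 × 0.7678) = 0.2771 / 0.54847 = 0.5052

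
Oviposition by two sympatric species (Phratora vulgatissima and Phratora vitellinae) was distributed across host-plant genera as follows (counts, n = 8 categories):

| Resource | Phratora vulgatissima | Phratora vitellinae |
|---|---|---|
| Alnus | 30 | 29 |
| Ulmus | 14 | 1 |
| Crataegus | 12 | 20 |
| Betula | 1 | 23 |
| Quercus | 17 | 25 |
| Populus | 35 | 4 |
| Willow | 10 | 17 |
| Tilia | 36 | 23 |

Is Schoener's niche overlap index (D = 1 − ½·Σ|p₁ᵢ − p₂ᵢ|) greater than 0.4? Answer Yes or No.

Yes

Proportions for Phratora vulgatissima (n=155): 30/155=0.1935, 14/155=0.0903, 12/155=0.0774, 1/155=0.0065, 17/155=0.1097, 35/155=0.2258, 10/155=0.0645, 36/155=0.2323
Proportions for Phratora vitellinae (n=142): 29/142=0.2042, 1/142=0.0070, 20/142=0.1408, 23/142=0.1620, 25/142=0.1761, 4/142=0.0282, 17/142=0.1197, 23/142=0.1620
Σ|p₁ᵢ − p₂ᵢ| = 0.0107 + 0.0833 + 0.0634 + 0.1555 + 0.0664 + 0.1976 + 0.0552 + 0.0703 = 0.7024
D = 1 − ½ × 0.7024 = 1 − 0.35120 = 0.64880
D = 0.64880 > 0.4 → Yes.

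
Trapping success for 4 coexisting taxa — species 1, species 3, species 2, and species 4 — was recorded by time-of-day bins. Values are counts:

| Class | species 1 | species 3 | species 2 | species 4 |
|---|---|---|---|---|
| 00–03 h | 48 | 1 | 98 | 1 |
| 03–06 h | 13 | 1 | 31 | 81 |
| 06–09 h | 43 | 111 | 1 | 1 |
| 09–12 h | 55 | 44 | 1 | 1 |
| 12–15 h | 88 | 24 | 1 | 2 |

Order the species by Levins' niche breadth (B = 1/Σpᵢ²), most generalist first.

species 1 > species 3 > species 2 > species 4

Proportions for species 1 (n=247): 48/247=0.1943, 13/247=0.0526, 43/247=0.1741, 55/247=0.2227, 88/247=0.3563
Proportions for species 3 (n=181): 1/181=0.0055, 1/181=0.0055, 111/181=0.6133, 44/181=0.2431, 24/181=0.1326
Proportions for species 2 (n=132): 98/132=0.7424, 31/132=0.2348, 1/132=0.0076, 1/132=0.0076, 1/132=0.0076
Proportions for species 4 (n=86): 1/86=0.0116, 81/86=0.9419, 1/86=0.0116, 1/86=0.0116, 2/86=0.0233
Σp_1ᵢ² = 0.1943² + 0.0526² + 0.1741² + 0.2227² + 0.3563² = 0.037752 + 0.002767 + 0.030311 + 0.049595 + 0.126950 = 0.247375
B_1 = 1 / 0.247375 = 4.0424
Σp_3ᵢ² = 0.0055² + 0.0055² + 0.6133² + 0.2431² + 0.1326² = 0.000030 + 0.000030 + 0.376137 + 0.059098 + 0.017583 = 0.452878
B_3 = 1 / 0.452878 = 2.2081
Σp_2ᵢ² = 0.7424² + 0.2348² + 0.0076² + 0.0076² + 0.0076² = 0.551158 + 0.055131 + 0.000058 + 0.000058 + 0.000058 = 0.606463
B_2 = 1 / 0.606463 = 1.6489
Σp_4ᵢ² = 0.0116² + 0.9419² + 0.0116² + 0.0116² + 0.0233² = 0.000135 + 0.887176 + 0.000135 + 0.000135 + 0.000543 = 0.888124
B_4 = 1 / 0.888124 = 1.1260
Ranking by B (broadest → narrowest): species 1 (4.04) > species 3 (2.21) > species 2 (1.65) > species 4 (1.13)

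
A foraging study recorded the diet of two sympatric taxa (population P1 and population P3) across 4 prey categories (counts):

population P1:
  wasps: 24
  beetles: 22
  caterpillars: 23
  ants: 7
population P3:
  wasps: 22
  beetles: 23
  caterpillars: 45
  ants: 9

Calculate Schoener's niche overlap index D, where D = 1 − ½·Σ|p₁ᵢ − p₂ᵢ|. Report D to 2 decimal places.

0.85

Proportions for population P1 (n=76): 24/76=0.3158, 22/76=0.2895, 23/76=0.3026, 7/76=0.0921
Proportions for population P3 (n=99): 22/99=0.2222, 23/99=0.2323, 45/99=0.4545, 9/99=0.0909
Σ|p₁ᵢ − p₂ᵢ| = 0.0936 + 0.0572 + 0.1519 + 0.0012 = 0.3039
D = 1 − ½ × 0.3039 = 1 − 0.15195 = 0.84805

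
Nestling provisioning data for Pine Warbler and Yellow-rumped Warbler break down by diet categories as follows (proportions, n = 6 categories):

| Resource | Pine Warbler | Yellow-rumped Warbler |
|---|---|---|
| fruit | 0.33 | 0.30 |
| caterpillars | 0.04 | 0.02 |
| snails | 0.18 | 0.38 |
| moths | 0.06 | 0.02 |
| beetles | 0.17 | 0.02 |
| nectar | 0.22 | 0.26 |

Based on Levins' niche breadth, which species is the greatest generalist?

Pine Warbler

Σp_Pineᵢ² = 0.33² + 0.04² + 0.18² + 0.06² + 0.17² + 0.22² = 0.1089 + 0.0016 + 0.0324 + 0.0036 + 0.0289 + 0.0484 = 0.2238
B_Pine = 1 / 0.2238 = 4.4683
Σp_Yellᵢ² = 0.30² + 0.02² + 0.38² + 0.02² + 0.02² + 0.26² = 0.0900 + 0.0004 + 0.1444 + 0.0004 + 0.0004 + 0.0676 = 0.3032
B_Yell = 1 / 0.3032 = 3.2982
Highest B → broadest niche (most generalist): Pine Warbler (B = 4.47).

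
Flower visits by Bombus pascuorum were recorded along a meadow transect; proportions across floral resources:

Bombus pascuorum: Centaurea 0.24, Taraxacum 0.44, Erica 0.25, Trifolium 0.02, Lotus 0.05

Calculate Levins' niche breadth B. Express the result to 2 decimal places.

Σpᵢ² = 0.24² + 0.44² + 0.25² + 0.02² + 0.05² = 0.0576 + 0.1936 + 0.0625 + 0.0004 + 0.0025 = 0.3166
B = 1 / 0.3166 = 3.1586

3.16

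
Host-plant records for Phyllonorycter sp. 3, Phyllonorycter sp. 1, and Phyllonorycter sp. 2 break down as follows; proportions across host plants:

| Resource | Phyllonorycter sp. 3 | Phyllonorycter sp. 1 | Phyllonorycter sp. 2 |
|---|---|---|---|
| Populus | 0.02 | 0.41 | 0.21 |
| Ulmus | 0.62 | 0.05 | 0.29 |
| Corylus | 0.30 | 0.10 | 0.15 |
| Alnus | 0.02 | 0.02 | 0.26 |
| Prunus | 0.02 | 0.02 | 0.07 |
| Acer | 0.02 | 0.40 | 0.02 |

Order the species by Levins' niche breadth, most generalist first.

Phyllonorycter sp. 2 > Phyllonorycter sp. 1 > Phyllonorycter sp. 3

Σp_3ᵢ² = 0.02² + 0.62² + 0.30² + 0.02² + 0.02² + 0.02² = 0.0004 + 0.3844 + 0.0900 + 0.0004 + 0.0004 + 0.0004 = 0.4760
B_3 = 1 / 0.4760 = 2.1008
Σp_1ᵢ² = 0.41² + 0.05² + 0.10² + 0.02² + 0.02² + 0.40² = 0.1681 + 0.0025 + 0.0100 + 0.0004 + 0.0004 + 0.1600 = 0.3414
B_1 = 1 / 0.3414 = 2.9291
Σp_2ᵢ² = 0.21² + 0.29² + 0.15² + 0.26² + 0.07² + 0.02² = 0.0441 + 0.0841 + 0.0225 + 0.0676 + 0.0049 + 0.0004 = 0.2236
B_2 = 1 / 0.2236 = 4.4723
Ranking by B (broadest → narrowest): Phyllonorycter sp. 2 (4.47) > Phyllonorycter sp. 1 (2.93) > Phyllonorycter sp. 3 (2.10)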